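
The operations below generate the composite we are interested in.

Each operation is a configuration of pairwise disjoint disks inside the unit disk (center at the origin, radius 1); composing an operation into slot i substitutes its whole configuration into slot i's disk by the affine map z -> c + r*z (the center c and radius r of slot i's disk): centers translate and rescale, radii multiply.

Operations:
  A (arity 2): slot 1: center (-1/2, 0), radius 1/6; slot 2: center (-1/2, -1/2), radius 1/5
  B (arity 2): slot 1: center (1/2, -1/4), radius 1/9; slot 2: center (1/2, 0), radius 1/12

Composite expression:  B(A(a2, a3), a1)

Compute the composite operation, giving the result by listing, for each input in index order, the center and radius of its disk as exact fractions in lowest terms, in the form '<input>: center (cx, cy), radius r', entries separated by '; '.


a1: center (1/2, 0), radius 1/12; a2: center (4/9, -1/4), radius 1/54; a3: center (4/9, -11/36), radius 1/45

Follow each a-input down from B: c' goes to c + r*c', radius to r*r'.
tracing a2 down its 2-map path: center (4/9, -1/4), radius 1/54
tracing a3 down its 2-map path: center (4/9, -11/36), radius 1/45
tracing a1 down its 1-map path: center (1/2, 0), radius 1/12


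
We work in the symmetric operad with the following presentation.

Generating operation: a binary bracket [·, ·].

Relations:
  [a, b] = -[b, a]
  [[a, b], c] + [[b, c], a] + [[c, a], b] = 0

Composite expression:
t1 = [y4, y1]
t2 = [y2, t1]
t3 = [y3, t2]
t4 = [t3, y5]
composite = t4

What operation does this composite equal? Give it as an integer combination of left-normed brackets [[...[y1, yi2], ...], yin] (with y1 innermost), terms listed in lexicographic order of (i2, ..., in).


-[[[[y1, y4], y2], y3], y5]

A multilinear Lie element is pinned by y1-initial words (y1 innermost).
Composite bracket: [[y3, [y2, [y4, y1]]], y5]
Expanding via [a, b] = ab - ba: 16 signed words (2^4 = 16).
Keep just the words that open with y1:
  the word y1y4y2y3y5 carries sign -1 and contributes -[[[[y1, y4], y2], y3], y5]


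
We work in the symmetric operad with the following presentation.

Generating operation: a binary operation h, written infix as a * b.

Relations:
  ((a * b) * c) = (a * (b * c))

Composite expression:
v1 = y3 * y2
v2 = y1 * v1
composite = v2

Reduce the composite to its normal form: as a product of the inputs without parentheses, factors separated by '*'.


y1 * y3 * y2


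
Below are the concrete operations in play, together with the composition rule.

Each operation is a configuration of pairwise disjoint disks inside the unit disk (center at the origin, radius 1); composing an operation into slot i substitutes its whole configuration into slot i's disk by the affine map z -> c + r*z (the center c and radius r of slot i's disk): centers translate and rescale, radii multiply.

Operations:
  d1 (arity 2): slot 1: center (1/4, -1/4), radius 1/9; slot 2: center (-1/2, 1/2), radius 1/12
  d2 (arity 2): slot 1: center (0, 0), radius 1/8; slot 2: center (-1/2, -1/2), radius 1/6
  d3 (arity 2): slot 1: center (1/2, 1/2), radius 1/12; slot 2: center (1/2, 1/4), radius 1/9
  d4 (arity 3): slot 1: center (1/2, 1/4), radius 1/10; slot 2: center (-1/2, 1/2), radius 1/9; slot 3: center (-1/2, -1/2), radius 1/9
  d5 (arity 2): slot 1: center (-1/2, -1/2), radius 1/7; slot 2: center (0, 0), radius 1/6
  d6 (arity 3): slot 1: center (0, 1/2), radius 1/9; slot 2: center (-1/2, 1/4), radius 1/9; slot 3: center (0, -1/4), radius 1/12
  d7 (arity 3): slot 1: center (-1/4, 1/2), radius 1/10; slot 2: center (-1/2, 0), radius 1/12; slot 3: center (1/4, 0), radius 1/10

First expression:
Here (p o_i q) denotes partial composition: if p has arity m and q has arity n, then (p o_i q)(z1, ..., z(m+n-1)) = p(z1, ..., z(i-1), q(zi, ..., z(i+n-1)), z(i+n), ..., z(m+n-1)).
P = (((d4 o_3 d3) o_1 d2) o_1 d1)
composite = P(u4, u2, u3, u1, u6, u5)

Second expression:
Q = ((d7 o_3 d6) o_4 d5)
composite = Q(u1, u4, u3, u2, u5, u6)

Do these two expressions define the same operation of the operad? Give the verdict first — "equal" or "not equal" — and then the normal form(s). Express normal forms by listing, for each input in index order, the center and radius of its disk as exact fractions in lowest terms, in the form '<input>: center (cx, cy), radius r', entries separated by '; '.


not equal; first: u1: center (-1/2, 1/2), radius 1/9; u2: center (79/160, 41/160), radius 1/960; u3: center (9/20, 1/5), radius 1/60; u4: center (161/320, 79/320), radius 1/720; u5: center (-4/9, -17/36), radius 1/81; u6: center (-4/9, -4/9), radius 1/108; second: u1: center (-1/4, 1/2), radius 1/10; u2: center (7/36, 7/360), radius 1/630; u3: center (1/4, 1/20), radius 1/90; u4: center (-1/2, 0), radius 1/12; u5: center (1/5, 1/40), radius 1/540; u6: center (1/4, -1/40), radius 1/120

The first expression, normalized: u1: center (-1/2, 1/2), radius 1/9; u2: center (79/160, 41/160), radius 1/960; u3: center (9/20, 1/5), radius 1/60; u4: center (161/320, 79/320), radius 1/720; u5: center (-4/9, -17/36), radius 1/81; u6: center (-4/9, -4/9), radius 1/108
The second expression, normalized: u1: center (-1/4, 1/2), radius 1/10; u2: center (7/36, 7/360), radius 1/630; u3: center (1/4, 1/20), radius 1/90; u4: center (-1/2, 0), radius 1/12; u5: center (1/5, 1/40), radius 1/540; u6: center (1/4, -1/40), radius 1/120
Different reductions; not equal.


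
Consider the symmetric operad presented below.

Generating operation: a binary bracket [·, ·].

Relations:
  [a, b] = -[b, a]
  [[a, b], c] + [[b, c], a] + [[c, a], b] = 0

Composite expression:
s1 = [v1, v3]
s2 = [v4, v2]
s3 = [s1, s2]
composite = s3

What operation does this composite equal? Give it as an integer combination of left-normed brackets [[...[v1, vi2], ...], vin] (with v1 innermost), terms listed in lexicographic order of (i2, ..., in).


Skip Jacobi rewriting: expand, keep v1-initial words, read off terms.
Composite bracket: [[v1, v3], [v4, v2]]
Expanding via [a, b] = ab - ba: 8 signed words (2^3 = 8).
Only words starting with v1 matter:
  v1v3v2v4 (sign -1) contributes -[[[v1, v3], v2], v4]
  v1v3v4v2 (sign +1) contributes +[[[v1, v3], v4], v2]

-[[[v1, v3], v2], v4] + [[[v1, v3], v4], v2]


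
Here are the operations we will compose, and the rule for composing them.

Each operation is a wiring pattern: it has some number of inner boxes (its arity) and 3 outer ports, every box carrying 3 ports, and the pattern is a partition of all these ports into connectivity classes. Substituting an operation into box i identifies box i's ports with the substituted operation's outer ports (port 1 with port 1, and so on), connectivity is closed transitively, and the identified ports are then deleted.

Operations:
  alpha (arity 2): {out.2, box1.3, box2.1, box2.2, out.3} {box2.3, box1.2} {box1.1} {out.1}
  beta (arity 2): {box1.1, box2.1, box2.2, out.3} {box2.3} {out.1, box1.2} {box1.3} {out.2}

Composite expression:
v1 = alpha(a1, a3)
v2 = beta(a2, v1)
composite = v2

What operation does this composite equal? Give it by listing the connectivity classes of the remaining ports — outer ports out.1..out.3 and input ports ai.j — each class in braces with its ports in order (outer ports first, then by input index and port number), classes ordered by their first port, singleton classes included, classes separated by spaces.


Two ports join when wires chain via beta-identified ports.
the subtree at alpha composes to {out.1} {out.2, out.3, a1.3, a3.1, a3.2} {a1.1} {a1.2, a3.3} on (a1, a3); out.j = own outer ports
the subtree at beta composes to {out.1, a2.2} {out.2} {out.3, a1.3, a2.1, a3.1, a3.2} {a1.1} {a1.2, a3.3} {a2.3} on (a2, a1, a3); out.j = own outer ports

{out.1, a2.2} {out.2} {out.3, a1.3, a2.1, a3.1, a3.2} {a1.1} {a1.2, a3.3} {a2.3}


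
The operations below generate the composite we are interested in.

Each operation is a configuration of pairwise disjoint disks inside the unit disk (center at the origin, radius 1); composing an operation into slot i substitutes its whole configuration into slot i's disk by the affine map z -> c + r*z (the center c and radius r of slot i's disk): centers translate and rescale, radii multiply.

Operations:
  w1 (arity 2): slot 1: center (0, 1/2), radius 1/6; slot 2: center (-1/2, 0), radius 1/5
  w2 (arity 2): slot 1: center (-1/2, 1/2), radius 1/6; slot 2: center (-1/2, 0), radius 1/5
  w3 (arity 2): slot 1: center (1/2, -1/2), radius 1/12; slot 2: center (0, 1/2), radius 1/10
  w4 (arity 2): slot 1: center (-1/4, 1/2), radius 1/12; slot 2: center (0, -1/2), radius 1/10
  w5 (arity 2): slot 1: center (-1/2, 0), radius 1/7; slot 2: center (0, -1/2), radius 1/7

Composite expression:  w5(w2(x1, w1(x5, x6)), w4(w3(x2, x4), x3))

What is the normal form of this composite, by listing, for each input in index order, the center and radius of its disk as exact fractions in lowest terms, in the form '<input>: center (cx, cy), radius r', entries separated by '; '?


x1: center (-4/7, 1/14), radius 1/42; x2: center (-5/168, -73/168), radius 1/1008; x3: center (0, -4/7), radius 1/70; x4: center (-1/28, -71/168), radius 1/840; x5: center (-4/7, 1/70), radius 1/210; x6: center (-41/70, 0), radius 1/175

Affine substitution under w5: radii multiply and x-centers shift.
x1: after 2 affine steps, its disk has center (-4/7, 1/14), radius 1/42
x5: after 3 affine steps, its disk has center (-4/7, 1/70), radius 1/210
x6: after 3 affine steps, its disk has center (-41/70, 0), radius 1/175
x2: after 3 affine steps, its disk has center (-5/168, -73/168), radius 1/1008
x4: after 3 affine steps, its disk has center (-1/28, -71/168), radius 1/840
x3: after 2 affine steps, its disk has center (0, -4/7), radius 1/70


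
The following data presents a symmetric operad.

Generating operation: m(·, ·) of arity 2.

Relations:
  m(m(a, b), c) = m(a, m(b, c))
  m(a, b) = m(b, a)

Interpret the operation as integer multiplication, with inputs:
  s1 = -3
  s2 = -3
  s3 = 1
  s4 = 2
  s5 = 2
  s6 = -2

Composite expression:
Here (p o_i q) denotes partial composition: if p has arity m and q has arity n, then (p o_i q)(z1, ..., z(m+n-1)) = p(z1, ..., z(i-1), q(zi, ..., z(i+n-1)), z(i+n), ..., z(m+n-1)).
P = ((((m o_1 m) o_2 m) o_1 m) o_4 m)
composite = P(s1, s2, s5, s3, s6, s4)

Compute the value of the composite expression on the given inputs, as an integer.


-72

m(s1, s2) = 9
m(s3, s6) = -2
m(s5, m(s3, s6)) = -4
m(m(s1, s2), m(s5, m(s3, s6))) = -36
m(m(m(s1, s2), m(s5, m(s3, s6))), s4) = -72


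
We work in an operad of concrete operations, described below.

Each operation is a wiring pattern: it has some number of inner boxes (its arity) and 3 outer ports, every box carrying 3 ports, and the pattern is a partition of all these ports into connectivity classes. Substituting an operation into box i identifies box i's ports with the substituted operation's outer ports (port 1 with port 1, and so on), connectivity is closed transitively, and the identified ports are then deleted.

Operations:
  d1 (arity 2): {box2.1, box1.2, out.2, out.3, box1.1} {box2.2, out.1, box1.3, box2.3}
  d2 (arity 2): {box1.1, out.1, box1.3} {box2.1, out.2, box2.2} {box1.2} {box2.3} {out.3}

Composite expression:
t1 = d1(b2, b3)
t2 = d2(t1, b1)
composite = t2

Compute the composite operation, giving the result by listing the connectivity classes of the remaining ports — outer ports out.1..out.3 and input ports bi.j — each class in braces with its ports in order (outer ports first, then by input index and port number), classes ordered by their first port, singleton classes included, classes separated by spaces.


Two ports join when wires chain via d2-identified ports.
through d1, on inputs (b2, b3): {out.1, b2.3, b3.2, b3.3} {out.2, out.3, b2.1, b2.2, b3.1} (out.j = stage outer ports)
through d2, on inputs (b2, b3, b1): {out.1, b2.1, b2.2, b2.3, b3.1, b3.2, b3.3} {out.2, b1.1, b1.2} {out.3} {b1.3} (out.j = stage outer ports)

{out.1, b2.1, b2.2, b2.3, b3.1, b3.2, b3.3} {out.2, b1.1, b1.2} {out.3} {b1.3}


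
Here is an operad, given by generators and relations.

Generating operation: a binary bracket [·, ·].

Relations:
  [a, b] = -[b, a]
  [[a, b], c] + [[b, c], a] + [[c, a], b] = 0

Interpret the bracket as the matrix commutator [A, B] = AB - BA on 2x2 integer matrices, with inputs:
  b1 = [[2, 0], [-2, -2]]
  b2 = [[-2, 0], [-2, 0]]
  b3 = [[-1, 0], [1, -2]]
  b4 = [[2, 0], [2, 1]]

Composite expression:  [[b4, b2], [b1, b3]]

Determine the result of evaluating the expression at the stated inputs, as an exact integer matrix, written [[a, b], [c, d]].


[[0, 0], [0, 0]]


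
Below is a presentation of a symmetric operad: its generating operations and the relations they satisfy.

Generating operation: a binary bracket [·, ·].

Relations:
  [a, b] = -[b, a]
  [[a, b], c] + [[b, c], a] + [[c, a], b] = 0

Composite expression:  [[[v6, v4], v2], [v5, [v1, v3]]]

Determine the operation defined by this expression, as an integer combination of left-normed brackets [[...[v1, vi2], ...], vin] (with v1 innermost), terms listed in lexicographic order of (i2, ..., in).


Antisymmetry and Jacobi reduce to v1-anchored left-normed brackets.
Composite bracket: [[[v6, v4], v2], [v5, [v1, v3]]]
Under [a, b] = ab - ba we get 32 signed associative words (2^5 = 32).
Only words starting with v1 matter:
  v1v3v5v2v4v6 appears with sign +1, giving the term +[[[[[v1, v3], v5], v2], v4], v6]
  v1v3v5v2v6v4 appears with sign -1, giving the term -[[[[[v1, v3], v5], v2], v6], v4]
  v1v3v5v4v6v2 appears with sign -1, giving the term -[[[[[v1, v3], v5], v4], v6], v2]
  v1v3v5v6v4v2 appears with sign +1, giving the term +[[[[[v1, v3], v5], v6], v4], v2]

[[[[[v1, v3], v5], v2], v4], v6] - [[[[[v1, v3], v5], v2], v6], v4] - [[[[[v1, v3], v5], v4], v6], v2] + [[[[[v1, v3], v5], v6], v4], v2]


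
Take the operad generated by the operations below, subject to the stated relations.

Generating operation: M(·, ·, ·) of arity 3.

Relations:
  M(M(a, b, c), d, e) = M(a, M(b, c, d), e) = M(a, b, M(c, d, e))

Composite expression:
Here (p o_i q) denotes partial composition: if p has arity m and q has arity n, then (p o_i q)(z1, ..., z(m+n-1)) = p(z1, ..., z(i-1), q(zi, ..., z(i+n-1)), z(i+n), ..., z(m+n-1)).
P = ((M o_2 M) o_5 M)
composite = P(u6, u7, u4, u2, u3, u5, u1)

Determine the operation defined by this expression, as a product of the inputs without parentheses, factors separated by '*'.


u6 * u7 * u4 * u2 * u3 * u5 * u1

Associativity of M dissolves the nesting; only the u-input order survives.
M(u7, u4, u2) spells out as u7 * u4 * u2
M(u3, u5, u1) spells out as u3 * u5 * u1
M(u6, M(u7, u4, u2), M(u3, u5, u1)) spells out as u6 * u7 * u4 * u2 * u3 * u5 * u1


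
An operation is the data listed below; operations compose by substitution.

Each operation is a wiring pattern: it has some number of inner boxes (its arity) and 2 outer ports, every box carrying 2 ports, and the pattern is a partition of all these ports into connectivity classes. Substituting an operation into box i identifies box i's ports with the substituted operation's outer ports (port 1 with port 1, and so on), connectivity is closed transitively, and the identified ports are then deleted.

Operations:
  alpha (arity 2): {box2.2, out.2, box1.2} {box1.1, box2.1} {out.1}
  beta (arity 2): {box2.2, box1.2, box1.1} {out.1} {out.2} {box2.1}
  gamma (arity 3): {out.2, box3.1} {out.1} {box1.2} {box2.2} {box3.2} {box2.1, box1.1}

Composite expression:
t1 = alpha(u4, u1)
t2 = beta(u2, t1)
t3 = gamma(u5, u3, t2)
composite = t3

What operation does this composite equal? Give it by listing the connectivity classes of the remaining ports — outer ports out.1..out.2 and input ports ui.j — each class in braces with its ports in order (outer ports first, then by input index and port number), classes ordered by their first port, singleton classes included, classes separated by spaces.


{out.1} {out.2} {u1.1, u4.1} {u1.2, u2.1, u2.2, u4.2} {u3.1, u5.1} {u3.2} {u5.2}

Substituting into gamma glues patterns; closure does the rest.
stage alpha: inputs (u4, u1), connectivity {out.1} {out.2, u1.2, u4.2} {u1.1, u4.1}, out.j its boundary
stage beta: inputs (u2, u4, u1), connectivity {out.1} {out.2} {u1.1, u4.1} {u1.2, u2.1, u2.2, u4.2}, out.j its boundary
stage gamma: inputs (u5, u3, u2, u4, u1), connectivity {out.1} {out.2} {u1.1, u4.1} {u1.2, u2.1, u2.2, u4.2} {u3.1, u5.1} {u3.2} {u5.2}, out.j its boundary


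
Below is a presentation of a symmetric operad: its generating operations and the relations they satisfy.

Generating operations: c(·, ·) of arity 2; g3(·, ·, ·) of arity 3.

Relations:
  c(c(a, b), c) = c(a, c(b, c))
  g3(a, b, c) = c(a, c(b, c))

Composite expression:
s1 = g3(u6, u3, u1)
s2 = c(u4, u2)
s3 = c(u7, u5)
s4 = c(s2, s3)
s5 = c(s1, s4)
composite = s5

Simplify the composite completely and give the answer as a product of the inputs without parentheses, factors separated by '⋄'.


All parenthesizations of c agree; list the u-inputs left to right.
g3(u6, u3, u1) reduces to u6 ⋄ u3 ⋄ u1
c(u4, u2) reduces to u4 ⋄ u2
c(u7, u5) reduces to u7 ⋄ u5
c(c(u4, u2), c(u7, u5)) reduces to u4 ⋄ u2 ⋄ u7 ⋄ u5
c(g3(u6, u3, u1), c(c(u4, u2), c(u7, u5))) reduces to u6 ⋄ u3 ⋄ u1 ⋄ u4 ⋄ u2 ⋄ u7 ⋄ u5

u6 ⋄ u3 ⋄ u1 ⋄ u4 ⋄ u2 ⋄ u7 ⋄ u5


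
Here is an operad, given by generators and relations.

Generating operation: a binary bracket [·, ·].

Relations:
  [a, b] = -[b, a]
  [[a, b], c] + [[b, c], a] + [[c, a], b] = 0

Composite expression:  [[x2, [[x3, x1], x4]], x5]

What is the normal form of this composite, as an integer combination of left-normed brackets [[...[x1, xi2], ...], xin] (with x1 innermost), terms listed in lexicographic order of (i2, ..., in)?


Left-normed coefficients sit on the x1-initial expansion words.
Composite bracket: [[x2, [[x3, x1], x4]], x5]
Under [a, b] = ab - ba we get 16 signed associative words (2^4 = 16).
Only words starting with x1 matter:
  word x1x3x4x2x5 has sign +1, contributing +[[[[x1, x3], x4], x2], x5]

[[[[x1, x3], x4], x2], x5]


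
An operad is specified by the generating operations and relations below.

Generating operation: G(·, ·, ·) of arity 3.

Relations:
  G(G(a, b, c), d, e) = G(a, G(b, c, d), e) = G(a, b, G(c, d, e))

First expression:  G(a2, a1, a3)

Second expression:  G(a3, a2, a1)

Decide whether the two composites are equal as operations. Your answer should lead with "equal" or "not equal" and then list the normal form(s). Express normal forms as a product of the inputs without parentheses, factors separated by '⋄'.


not equal; the first gives a2 ⋄ a1 ⋄ a3 and the second a3 ⋄ a2 ⋄ a1


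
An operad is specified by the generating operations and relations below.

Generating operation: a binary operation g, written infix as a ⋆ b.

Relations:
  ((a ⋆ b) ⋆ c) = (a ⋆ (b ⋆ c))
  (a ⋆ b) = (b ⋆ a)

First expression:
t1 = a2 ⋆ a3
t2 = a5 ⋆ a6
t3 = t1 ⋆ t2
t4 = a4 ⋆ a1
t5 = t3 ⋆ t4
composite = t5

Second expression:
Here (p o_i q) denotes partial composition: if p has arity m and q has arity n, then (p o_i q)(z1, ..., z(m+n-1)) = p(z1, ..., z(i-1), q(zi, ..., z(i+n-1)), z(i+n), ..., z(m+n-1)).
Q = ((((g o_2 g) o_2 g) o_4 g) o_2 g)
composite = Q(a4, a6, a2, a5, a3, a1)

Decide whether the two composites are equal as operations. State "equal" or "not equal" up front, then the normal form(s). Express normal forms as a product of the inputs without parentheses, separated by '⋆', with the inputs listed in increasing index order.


equal: each reduces to a1 ⋆ a2 ⋆ a3 ⋆ a4 ⋆ a5 ⋆ a6

The first expression, normalized: a1 ⋆ a2 ⋆ a3 ⋆ a4 ⋆ a5 ⋆ a6
The second expression, normalized: a1 ⋆ a2 ⋆ a3 ⋆ a4 ⋆ a5 ⋆ a6
The forms coincide; equal.


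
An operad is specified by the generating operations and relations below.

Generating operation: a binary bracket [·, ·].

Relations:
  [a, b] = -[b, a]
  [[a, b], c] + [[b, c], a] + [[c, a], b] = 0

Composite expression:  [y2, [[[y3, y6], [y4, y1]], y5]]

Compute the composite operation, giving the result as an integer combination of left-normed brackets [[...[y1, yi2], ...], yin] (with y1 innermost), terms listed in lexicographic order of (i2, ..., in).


-[[[[[y1, y4], y3], y6], y5], y2] + [[[[[y1, y4], y6], y3], y5], y2]


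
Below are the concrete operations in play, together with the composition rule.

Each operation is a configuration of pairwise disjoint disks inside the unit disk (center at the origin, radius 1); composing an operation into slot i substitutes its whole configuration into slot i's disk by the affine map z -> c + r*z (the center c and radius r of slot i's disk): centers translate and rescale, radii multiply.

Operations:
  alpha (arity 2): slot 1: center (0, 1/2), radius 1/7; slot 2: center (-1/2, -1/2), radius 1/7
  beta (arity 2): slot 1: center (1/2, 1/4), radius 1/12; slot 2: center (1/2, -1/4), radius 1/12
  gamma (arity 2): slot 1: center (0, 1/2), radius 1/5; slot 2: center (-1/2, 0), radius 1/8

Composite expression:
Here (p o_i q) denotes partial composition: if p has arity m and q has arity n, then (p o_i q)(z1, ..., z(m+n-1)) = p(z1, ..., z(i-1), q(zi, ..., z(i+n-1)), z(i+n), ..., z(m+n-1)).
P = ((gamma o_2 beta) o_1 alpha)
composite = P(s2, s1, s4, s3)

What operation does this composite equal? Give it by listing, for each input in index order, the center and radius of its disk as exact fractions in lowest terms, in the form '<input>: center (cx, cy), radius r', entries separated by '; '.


Only the slot chain above each s matters under gamma; compose those maps.
tracing s2 down its 2-map path: center (0, 3/5), radius 1/35
tracing s1 down its 2-map path: center (-1/10, 2/5), radius 1/35
tracing s4 down its 2-map path: center (-7/16, 1/32), radius 1/96
tracing s3 down its 2-map path: center (-7/16, -1/32), radius 1/96

s1: center (-1/10, 2/5), radius 1/35; s2: center (0, 3/5), radius 1/35; s3: center (-7/16, -1/32), radius 1/96; s4: center (-7/16, 1/32), radius 1/96


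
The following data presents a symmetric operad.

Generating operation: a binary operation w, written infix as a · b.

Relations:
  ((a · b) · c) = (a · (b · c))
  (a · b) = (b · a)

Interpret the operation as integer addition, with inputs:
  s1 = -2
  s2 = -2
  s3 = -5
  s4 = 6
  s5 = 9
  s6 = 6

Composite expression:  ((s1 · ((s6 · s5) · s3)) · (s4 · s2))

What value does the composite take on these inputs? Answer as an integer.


12

(s6 · s5) = 15
((s6 · s5) · s3) = 10
(s1 · ((s6 · s5) · s3)) = 8
(s4 · s2) = 4
((s1 · ((s6 · s5) · s3)) · (s4 · s2)) = 12


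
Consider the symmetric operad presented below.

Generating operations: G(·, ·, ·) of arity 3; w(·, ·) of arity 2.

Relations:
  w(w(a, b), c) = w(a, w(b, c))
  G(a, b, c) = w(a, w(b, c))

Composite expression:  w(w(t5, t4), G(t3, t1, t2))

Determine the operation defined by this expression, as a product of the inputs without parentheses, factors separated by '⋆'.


t5 ⋆ t4 ⋆ t3 ⋆ t1 ⋆ t2

Every regrouping of w is equal, so read the t-inputs in written order.
w(t5, t4) spells out as t5 ⋆ t4
G(t3, t1, t2) spells out as t3 ⋆ t1 ⋆ t2
w(w(t5, t4), G(t3, t1, t2)) spells out as t5 ⋆ t4 ⋆ t3 ⋆ t1 ⋆ t2


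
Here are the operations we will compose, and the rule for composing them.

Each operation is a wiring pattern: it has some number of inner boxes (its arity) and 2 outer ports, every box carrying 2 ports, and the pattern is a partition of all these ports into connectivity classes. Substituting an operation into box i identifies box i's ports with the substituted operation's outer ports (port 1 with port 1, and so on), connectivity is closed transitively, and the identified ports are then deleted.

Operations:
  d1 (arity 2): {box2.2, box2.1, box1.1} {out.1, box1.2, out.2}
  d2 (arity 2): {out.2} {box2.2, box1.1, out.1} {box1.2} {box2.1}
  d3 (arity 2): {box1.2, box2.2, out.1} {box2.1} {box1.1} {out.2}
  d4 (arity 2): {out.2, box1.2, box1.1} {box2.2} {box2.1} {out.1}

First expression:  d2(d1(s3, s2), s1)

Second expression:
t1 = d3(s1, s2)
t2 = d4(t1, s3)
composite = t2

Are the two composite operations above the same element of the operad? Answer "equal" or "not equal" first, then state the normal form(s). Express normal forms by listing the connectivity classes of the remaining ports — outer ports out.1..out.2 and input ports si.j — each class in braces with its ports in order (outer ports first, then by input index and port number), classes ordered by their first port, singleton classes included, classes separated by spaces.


not equal; first: {out.1, s1.2, s3.2} {out.2} {s1.1} {s2.1, s2.2, s3.1}; second: {out.1} {out.2, s1.2, s2.2} {s1.1} {s2.1} {s3.1} {s3.2}

In normal form, the first expression is {out.1, s1.2, s3.2} {out.2} {s1.1} {s2.1, s2.2, s3.1}
In normal form, the second expression is {out.1} {out.2, s1.2, s2.2} {s1.1} {s2.1} {s3.1} {s3.2}
No match — not equal.


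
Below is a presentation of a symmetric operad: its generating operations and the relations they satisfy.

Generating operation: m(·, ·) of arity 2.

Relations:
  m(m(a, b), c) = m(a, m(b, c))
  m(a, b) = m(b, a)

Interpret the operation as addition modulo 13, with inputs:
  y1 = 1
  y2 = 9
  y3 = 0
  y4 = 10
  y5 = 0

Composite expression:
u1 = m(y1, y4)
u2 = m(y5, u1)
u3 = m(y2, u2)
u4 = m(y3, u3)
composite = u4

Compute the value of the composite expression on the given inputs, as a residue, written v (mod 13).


7 (mod 13)


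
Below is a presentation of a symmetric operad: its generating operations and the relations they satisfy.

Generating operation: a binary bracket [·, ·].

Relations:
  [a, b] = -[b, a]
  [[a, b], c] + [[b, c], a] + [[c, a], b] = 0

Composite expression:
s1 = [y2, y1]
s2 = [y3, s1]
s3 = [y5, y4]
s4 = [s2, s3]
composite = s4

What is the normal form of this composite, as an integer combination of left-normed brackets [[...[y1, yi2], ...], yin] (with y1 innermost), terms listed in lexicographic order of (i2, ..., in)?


-[[[[y1, y2], y3], y4], y5] + [[[[y1, y2], y3], y5], y4]

Expand each bracket as ab - ba; the y1-initial words give the coefficients.
Composite bracket: [[y3, [y2, y1]], [y5, y4]]
Full expansion: 16 signed words from ab - ba (2^4 = 16).
Collect the words opening with y1:
  the word y1y2y3y4y5 carries sign -1 and contributes -[[[[y1, y2], y3], y4], y5]
  the word y1y2y3y5y4 carries sign +1 and contributes +[[[[y1, y2], y3], y5], y4]


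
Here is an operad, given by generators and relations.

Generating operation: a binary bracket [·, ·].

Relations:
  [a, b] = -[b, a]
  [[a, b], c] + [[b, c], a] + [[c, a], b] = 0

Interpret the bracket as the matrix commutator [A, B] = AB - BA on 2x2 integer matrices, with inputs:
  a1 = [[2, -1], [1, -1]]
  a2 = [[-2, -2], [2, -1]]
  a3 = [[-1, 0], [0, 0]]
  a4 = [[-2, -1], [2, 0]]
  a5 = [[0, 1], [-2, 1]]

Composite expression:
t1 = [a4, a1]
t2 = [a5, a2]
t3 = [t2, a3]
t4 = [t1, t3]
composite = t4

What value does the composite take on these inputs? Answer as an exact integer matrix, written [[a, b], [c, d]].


[[-44, 6], [8, 44]]

[a4, a1] = [[1, 5], [8, -1]]
[a5, a2] = [[-2, 3], [4, 2]]
[[a5, a2], a3] = [[0, 3], [-4, 0]]
[[a4, a1], [[a5, a2], a3]] = [[-44, 6], [8, 44]]


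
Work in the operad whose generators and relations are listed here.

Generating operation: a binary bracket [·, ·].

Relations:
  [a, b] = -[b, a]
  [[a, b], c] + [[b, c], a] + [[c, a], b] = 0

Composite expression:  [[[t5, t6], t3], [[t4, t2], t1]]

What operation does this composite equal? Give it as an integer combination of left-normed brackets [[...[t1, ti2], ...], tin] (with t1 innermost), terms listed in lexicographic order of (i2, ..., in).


Skip Jacobi rewriting: expand, keep t1-initial words, read off terms.
Composite bracket: [[[t5, t6], t3], [[t4, t2], t1]]
Each bracket splits as ab - ba, giving 32 signed words (2^5 = 32).
Keep just the words that open with t1:
  sign of t1t2t4t3t5t6 is +1, so it contributes +[[[[[t1, t2], t4], t3], t5], t6]
  sign of t1t2t4t3t6t5 is -1, so it contributes -[[[[[t1, t2], t4], t3], t6], t5]
  sign of t1t2t4t5t6t3 is -1, so it contributes -[[[[[t1, t2], t4], t5], t6], t3]
  sign of t1t2t4t6t5t3 is +1, so it contributes +[[[[[t1, t2], t4], t6], t5], t3]
  sign of t1t4t2t3t5t6 is -1, so it contributes -[[[[[t1, t4], t2], t3], t5], t6]
  sign of t1t4t2t3t6t5 is +1, so it contributes +[[[[[t1, t4], t2], t3], t6], t5]
  sign of t1t4t2t5t6t3 is +1, so it contributes +[[[[[t1, t4], t2], t5], t6], t3]
  sign of t1t4t2t6t5t3 is -1, so it contributes -[[[[[t1, t4], t2], t6], t5], t3]

[[[[[t1, t2], t4], t3], t5], t6] - [[[[[t1, t2], t4], t3], t6], t5] - [[[[[t1, t2], t4], t5], t6], t3] + [[[[[t1, t2], t4], t6], t5], t3] - [[[[[t1, t4], t2], t3], t5], t6] + [[[[[t1, t4], t2], t3], t6], t5] + [[[[[t1, t4], t2], t5], t6], t3] - [[[[[t1, t4], t2], t6], t5], t3]


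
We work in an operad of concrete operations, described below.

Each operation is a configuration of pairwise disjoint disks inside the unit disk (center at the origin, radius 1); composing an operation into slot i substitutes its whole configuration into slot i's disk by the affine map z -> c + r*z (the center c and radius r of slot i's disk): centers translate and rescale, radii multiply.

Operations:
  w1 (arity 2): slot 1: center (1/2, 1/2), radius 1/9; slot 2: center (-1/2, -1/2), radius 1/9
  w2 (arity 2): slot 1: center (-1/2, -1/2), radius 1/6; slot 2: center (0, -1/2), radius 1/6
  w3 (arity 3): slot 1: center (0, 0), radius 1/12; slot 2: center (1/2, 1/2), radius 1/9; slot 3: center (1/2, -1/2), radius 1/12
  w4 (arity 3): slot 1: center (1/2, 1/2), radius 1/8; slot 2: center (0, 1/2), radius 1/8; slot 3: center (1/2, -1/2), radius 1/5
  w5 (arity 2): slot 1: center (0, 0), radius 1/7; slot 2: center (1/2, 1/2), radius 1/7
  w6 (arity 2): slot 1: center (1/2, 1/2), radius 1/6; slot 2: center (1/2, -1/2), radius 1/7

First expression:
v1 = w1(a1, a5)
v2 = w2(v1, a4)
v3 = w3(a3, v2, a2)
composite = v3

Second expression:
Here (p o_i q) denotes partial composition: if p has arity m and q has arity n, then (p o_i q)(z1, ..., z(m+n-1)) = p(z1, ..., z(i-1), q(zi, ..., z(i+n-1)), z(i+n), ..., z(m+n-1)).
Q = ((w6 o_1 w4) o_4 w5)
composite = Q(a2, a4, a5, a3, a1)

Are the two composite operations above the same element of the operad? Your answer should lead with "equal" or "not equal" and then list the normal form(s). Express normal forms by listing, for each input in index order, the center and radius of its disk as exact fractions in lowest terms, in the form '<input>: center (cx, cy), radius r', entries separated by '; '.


not equal; first: a1: center (49/108, 49/108), radius 1/486; a2: center (1/2, -1/2), radius 1/12; a3: center (0, 0), radius 1/12; a4: center (1/2, 4/9), radius 1/54; a5: center (47/108, 47/108), radius 1/486; second: a1: center (4/7, -3/7), radius 1/49; a2: center (7/12, 7/12), radius 1/48; a3: center (1/2, -1/2), radius 1/49; a4: center (1/2, 7/12), radius 1/48; a5: center (7/12, 5/12), radius 1/30

The first expression, normalized: a1: center (49/108, 49/108), radius 1/486; a2: center (1/2, -1/2), radius 1/12; a3: center (0, 0), radius 1/12; a4: center (1/2, 4/9), radius 1/54; a5: center (47/108, 47/108), radius 1/486
The second expression, normalized: a1: center (4/7, -3/7), radius 1/49; a2: center (7/12, 7/12), radius 1/48; a3: center (1/2, -1/2), radius 1/49; a4: center (1/2, 7/12), radius 1/48; a5: center (7/12, 5/12), radius 1/30
No match — not equal.


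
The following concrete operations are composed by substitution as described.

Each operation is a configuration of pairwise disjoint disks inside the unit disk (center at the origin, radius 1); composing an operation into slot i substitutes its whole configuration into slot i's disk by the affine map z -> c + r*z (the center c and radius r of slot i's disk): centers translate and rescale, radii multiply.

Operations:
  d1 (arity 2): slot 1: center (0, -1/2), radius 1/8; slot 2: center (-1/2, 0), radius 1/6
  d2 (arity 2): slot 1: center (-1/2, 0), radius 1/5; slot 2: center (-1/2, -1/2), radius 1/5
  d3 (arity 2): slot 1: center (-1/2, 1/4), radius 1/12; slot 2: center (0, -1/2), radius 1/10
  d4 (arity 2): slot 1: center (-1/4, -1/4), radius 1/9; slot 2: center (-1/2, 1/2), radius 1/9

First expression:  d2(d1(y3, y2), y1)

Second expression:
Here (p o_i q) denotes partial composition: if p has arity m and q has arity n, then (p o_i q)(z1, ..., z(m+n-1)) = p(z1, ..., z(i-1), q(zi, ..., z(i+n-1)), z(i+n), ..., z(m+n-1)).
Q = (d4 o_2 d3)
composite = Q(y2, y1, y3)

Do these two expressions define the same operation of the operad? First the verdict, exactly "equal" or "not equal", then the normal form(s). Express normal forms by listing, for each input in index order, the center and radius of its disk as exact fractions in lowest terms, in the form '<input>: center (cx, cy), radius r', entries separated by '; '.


not equal; first: y1: center (-1/2, -1/2), radius 1/5; y2: center (-3/5, 0), radius 1/30; y3: center (-1/2, -1/10), radius 1/40; second: y1: center (-5/9, 19/36), radius 1/108; y2: center (-1/4, -1/4), radius 1/9; y3: center (-1/2, 4/9), radius 1/90

In normal form, the first expression is y1: center (-1/2, -1/2), radius 1/5; y2: center (-3/5, 0), radius 1/30; y3: center (-1/2, -1/10), radius 1/40
In normal form, the second expression is y1: center (-5/9, 19/36), radius 1/108; y2: center (-1/4, -1/4), radius 1/9; y3: center (-1/2, 4/9), radius 1/90
Distinct normal forms: not equal.


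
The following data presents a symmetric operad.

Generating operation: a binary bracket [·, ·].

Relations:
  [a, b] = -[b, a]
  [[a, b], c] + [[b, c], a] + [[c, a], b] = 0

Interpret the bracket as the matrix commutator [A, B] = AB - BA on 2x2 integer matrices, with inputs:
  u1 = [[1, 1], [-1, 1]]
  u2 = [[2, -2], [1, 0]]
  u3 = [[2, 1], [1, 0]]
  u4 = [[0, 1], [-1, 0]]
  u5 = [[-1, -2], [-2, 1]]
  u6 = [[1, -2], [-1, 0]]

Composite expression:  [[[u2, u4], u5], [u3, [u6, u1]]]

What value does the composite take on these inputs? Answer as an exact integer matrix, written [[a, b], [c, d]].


[[0, 0], [0, 0]]


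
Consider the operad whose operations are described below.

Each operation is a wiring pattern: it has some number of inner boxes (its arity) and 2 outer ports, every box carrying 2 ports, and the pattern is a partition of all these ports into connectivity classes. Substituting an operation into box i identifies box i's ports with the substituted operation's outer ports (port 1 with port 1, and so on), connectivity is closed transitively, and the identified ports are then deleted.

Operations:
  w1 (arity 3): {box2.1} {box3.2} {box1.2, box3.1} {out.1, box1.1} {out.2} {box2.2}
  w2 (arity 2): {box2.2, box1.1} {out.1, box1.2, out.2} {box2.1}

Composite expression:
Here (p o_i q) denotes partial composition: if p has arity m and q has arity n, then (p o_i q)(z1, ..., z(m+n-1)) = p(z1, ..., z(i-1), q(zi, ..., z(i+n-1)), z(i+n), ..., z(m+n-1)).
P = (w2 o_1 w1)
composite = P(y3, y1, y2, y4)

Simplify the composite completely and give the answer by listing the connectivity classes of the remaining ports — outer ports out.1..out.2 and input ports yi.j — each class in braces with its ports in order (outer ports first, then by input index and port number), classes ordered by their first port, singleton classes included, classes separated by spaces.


{out.1, out.2} {y1.1} {y1.2} {y2.1, y3.2} {y2.2} {y3.1, y4.2} {y4.1}


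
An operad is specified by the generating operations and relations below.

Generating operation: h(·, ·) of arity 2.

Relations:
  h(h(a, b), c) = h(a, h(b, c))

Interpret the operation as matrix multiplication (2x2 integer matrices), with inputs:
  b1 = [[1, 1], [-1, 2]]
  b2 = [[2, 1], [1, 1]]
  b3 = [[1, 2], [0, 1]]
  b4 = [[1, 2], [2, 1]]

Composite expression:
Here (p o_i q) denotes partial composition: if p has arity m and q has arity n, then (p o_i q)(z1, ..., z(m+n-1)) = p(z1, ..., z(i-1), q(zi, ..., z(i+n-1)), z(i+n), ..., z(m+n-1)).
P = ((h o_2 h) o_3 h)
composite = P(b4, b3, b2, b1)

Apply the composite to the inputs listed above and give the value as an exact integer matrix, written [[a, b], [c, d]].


[[1, 16], [2, 23]]


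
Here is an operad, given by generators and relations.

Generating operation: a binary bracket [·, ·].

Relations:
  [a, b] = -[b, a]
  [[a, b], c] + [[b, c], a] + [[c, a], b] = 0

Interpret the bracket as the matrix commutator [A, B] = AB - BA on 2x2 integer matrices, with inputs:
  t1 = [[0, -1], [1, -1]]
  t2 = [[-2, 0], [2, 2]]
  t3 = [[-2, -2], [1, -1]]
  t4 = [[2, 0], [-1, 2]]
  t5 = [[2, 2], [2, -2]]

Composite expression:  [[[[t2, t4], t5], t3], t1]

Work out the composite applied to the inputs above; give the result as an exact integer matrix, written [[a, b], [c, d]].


[[-32, 96], [64, 32]]

[t2, t4] = [[0, 0], [-4, 0]]
[[t2, t4], t5] = [[8, 0], [-16, -8]]
[[[t2, t4], t5], t3] = [[-32, -32], [0, 32]]
[[[[t2, t4], t5], t3], t1] = [[-32, 96], [64, 32]]


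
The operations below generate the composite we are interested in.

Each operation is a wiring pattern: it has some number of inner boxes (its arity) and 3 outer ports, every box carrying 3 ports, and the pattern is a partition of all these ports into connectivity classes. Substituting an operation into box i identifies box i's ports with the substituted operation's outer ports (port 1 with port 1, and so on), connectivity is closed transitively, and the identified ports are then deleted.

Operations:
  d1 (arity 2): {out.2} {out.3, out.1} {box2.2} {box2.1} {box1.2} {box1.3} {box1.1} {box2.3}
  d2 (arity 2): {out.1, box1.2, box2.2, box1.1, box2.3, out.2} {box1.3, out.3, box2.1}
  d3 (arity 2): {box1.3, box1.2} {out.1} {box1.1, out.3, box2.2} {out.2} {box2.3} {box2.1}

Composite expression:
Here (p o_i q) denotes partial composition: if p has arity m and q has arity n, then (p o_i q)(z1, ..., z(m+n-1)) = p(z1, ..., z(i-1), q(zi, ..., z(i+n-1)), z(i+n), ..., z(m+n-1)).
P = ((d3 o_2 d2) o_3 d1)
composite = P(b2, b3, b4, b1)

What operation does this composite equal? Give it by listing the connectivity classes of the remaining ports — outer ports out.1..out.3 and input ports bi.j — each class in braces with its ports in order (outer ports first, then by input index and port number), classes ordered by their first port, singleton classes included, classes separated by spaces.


{out.1} {out.2} {out.3, b2.1, b3.1, b3.2, b3.3} {b1.1} {b1.2} {b1.3} {b2.2, b2.3} {b4.1} {b4.2} {b4.3}

Substituting into d3 glues patterns; closure does the rest.
through d1, on inputs (b4, b1): {out.1, out.3} {out.2} {b1.1} {b1.2} {b1.3} {b4.1} {b4.2} {b4.3} (out.j = stage outer ports)
through d2, on inputs (b3, b4, b1): {out.1, out.2, out.3, b3.1, b3.2, b3.3} {b1.1} {b1.2} {b1.3} {b4.1} {b4.2} {b4.3} (out.j = stage outer ports)
through d3, on inputs (b2, b3, b4, b1): {out.1} {out.2} {out.3, b2.1, b3.1, b3.2, b3.3} {b1.1} {b1.2} {b1.3} {b2.2, b2.3} {b4.1} {b4.2} {b4.3} (out.j = stage outer ports)


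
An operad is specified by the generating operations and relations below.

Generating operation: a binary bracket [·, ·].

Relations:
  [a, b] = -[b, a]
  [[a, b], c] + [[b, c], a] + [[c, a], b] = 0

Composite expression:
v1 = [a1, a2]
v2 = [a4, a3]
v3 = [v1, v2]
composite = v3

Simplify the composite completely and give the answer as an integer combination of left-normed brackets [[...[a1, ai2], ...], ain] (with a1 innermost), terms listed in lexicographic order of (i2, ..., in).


Expand each bracket as ab - ba; the a1-initial words give the coefficients.
Composite bracket: [[a1, a2], [a4, a3]]
Applying ab - ba throughout gives 8 signed words (2^3 = 8).
Only words starting with a1 matter:
  sign of a1a2a3a4 is -1, so it contributes -[[[a1, a2], a3], a4]
  sign of a1a2a4a3 is +1, so it contributes +[[[a1, a2], a4], a3]

-[[[a1, a2], a3], a4] + [[[a1, a2], a4], a3]


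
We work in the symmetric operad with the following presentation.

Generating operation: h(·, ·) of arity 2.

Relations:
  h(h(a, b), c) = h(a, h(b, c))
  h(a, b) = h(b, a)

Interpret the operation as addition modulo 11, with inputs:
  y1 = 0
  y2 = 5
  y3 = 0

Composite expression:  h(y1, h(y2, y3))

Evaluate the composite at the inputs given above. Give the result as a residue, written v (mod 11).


5 (mod 11)

h(y2, y3) = 5
h(y1, h(y2, y3)) = 5


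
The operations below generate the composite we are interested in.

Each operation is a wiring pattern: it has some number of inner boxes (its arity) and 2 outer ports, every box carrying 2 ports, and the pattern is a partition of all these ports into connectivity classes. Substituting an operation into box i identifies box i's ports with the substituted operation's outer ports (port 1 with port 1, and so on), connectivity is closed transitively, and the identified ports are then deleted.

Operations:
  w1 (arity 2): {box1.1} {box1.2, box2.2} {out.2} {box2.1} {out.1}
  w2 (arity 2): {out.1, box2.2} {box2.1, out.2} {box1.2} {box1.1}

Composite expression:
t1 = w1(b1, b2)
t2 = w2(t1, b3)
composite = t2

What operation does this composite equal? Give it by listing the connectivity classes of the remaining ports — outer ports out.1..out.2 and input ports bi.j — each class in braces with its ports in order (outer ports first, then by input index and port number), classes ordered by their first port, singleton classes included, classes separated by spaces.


{out.1, b3.2} {out.2, b3.1} {b1.1} {b1.2, b2.2} {b2.1}

Connectivity passes through glued w2-boundaries; trace each wire chain.
the subtree at w1 composes to {out.1} {out.2} {b1.1} {b1.2, b2.2} {b2.1} on (b1, b2); out.j = own outer ports
the subtree at w2 composes to {out.1, b3.2} {out.2, b3.1} {b1.1} {b1.2, b2.2} {b2.1} on (b1, b2, b3); out.j = own outer ports
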